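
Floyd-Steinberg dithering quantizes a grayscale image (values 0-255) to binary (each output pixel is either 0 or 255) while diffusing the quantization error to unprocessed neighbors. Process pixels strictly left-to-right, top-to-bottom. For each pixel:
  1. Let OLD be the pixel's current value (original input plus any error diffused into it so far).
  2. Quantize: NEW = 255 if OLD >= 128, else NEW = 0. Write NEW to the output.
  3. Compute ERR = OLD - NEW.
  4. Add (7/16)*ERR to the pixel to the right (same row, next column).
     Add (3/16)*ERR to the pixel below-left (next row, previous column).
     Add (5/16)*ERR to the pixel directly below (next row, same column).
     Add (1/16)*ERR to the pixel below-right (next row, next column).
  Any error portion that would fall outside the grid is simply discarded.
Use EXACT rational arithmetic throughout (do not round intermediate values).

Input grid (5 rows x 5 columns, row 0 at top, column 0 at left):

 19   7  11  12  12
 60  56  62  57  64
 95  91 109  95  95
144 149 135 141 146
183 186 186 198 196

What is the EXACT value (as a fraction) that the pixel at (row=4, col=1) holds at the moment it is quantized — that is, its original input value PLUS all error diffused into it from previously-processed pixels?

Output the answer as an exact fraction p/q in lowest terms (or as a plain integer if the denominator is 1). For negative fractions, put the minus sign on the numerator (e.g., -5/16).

Answer: 12455470676269/68719476736

Derivation:
(0,0): OLD=19 → NEW=0, ERR=19
(0,1): OLD=245/16 → NEW=0, ERR=245/16
(0,2): OLD=4531/256 → NEW=0, ERR=4531/256
(0,3): OLD=80869/4096 → NEW=0, ERR=80869/4096
(0,4): OLD=1352515/65536 → NEW=0, ERR=1352515/65536
(1,0): OLD=17615/256 → NEW=0, ERR=17615/256
(1,1): OLD=195369/2048 → NEW=0, ERR=195369/2048
(1,2): OLD=7466205/65536 → NEW=0, ERR=7466205/65536
(1,3): OLD=30929817/262144 → NEW=0, ERR=30929817/262144
(1,4): OLD=517170091/4194304 → NEW=0, ERR=517170091/4194304
(2,0): OLD=4403667/32768 → NEW=255, ERR=-3952173/32768
(2,1): OLD=98257089/1048576 → NEW=0, ERR=98257089/1048576
(2,2): OLD=3584999299/16777216 → NEW=255, ERR=-693190781/16777216
(2,3): OLD=38663963865/268435456 → NEW=255, ERR=-29787077415/268435456
(2,4): OLD=396678912943/4294967296 → NEW=0, ERR=396678912943/4294967296
(3,0): OLD=2078342691/16777216 → NEW=0, ERR=2078342691/16777216
(3,1): OLD=29151381991/134217728 → NEW=255, ERR=-5074138649/134217728
(3,2): OLD=389119963933/4294967296 → NEW=0, ERR=389119963933/4294967296
(3,3): OLD=1380362459125/8589934592 → NEW=255, ERR=-810070861835/8589934592
(3,4): OLD=17409193826217/137438953472 → NEW=0, ERR=17409193826217/137438953472
(4,0): OLD=460900799277/2147483648 → NEW=255, ERR=-86707530963/2147483648
(4,1): OLD=12455470676269/68719476736 → NEW=255, ERR=-5067995891411/68719476736
Target (4,1): original=186, with diffused error = 12455470676269/68719476736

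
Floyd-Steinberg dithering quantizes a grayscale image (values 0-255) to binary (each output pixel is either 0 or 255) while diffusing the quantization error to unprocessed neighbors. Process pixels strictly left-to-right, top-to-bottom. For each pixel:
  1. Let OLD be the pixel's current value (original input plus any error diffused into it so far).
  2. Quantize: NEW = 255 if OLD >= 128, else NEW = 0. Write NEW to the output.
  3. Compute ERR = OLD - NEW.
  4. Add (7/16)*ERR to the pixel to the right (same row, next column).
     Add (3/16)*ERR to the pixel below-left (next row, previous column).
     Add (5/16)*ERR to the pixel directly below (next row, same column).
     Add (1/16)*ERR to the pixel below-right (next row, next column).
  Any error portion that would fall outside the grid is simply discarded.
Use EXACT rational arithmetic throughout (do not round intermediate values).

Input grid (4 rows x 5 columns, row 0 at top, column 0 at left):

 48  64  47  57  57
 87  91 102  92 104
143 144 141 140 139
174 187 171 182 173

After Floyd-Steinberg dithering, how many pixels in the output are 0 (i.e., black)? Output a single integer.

Answer: 11

Derivation:
(0,0): OLD=48 → NEW=0, ERR=48
(0,1): OLD=85 → NEW=0, ERR=85
(0,2): OLD=1347/16 → NEW=0, ERR=1347/16
(0,3): OLD=24021/256 → NEW=0, ERR=24021/256
(0,4): OLD=401619/4096 → NEW=0, ERR=401619/4096
(1,0): OLD=1887/16 → NEW=0, ERR=1887/16
(1,1): OLD=24057/128 → NEW=255, ERR=-8583/128
(1,2): OLD=499213/4096 → NEW=0, ERR=499213/4096
(1,3): OLD=3248793/16384 → NEW=255, ERR=-929127/16384
(1,4): OLD=30328811/262144 → NEW=0, ERR=30328811/262144
(2,0): OLD=342595/2048 → NEW=255, ERR=-179645/2048
(2,1): OLD=7529585/65536 → NEW=0, ERR=7529585/65536
(2,2): OLD=224949331/1048576 → NEW=255, ERR=-42437549/1048576
(2,3): OLD=2246171017/16777216 → NEW=255, ERR=-2032019063/16777216
(2,4): OLD=31842188415/268435456 → NEW=0, ERR=31842188415/268435456
(3,0): OLD=176297779/1048576 → NEW=255, ERR=-91089101/1048576
(3,1): OLD=1441395799/8388608 → NEW=255, ERR=-697699241/8388608
(3,2): OLD=28571186253/268435456 → NEW=0, ERR=28571186253/268435456
(3,3): OLD=112972922413/536870912 → NEW=255, ERR=-23929160147/536870912
(3,4): OLD=1571951837521/8589934592 → NEW=255, ERR=-618481483439/8589934592
Output grid:
  Row 0: .....  (5 black, running=5)
  Row 1: .#.#.  (3 black, running=8)
  Row 2: #.##.  (2 black, running=10)
  Row 3: ##.##  (1 black, running=11)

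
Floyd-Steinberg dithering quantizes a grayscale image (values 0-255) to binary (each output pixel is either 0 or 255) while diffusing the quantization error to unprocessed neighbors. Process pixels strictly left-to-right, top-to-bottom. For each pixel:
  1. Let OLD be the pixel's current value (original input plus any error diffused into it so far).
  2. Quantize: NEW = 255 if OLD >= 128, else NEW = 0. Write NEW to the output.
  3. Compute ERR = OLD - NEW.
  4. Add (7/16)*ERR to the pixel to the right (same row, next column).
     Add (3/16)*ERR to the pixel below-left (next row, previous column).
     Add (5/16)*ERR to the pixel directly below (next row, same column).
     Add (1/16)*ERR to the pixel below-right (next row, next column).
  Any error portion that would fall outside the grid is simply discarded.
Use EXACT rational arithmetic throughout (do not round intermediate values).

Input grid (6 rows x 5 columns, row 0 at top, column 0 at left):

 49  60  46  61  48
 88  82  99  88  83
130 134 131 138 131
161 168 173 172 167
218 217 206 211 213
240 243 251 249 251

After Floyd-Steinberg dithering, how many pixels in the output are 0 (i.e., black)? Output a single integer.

Answer: 11

Derivation:
(0,0): OLD=49 → NEW=0, ERR=49
(0,1): OLD=1303/16 → NEW=0, ERR=1303/16
(0,2): OLD=20897/256 → NEW=0, ERR=20897/256
(0,3): OLD=396135/4096 → NEW=0, ERR=396135/4096
(0,4): OLD=5918673/65536 → NEW=0, ERR=5918673/65536
(1,0): OLD=30357/256 → NEW=0, ERR=30357/256
(1,1): OLD=363923/2048 → NEW=255, ERR=-158317/2048
(1,2): OLD=7465359/65536 → NEW=0, ERR=7465359/65536
(1,3): OLD=49832163/262144 → NEW=255, ERR=-17014557/262144
(1,4): OLD=372751433/4194304 → NEW=0, ERR=372751433/4194304
(2,0): OLD=4999169/32768 → NEW=255, ERR=-3356671/32768
(2,1): OLD=98352539/1048576 → NEW=0, ERR=98352539/1048576
(2,2): OLD=3198278801/16777216 → NEW=255, ERR=-1079911279/16777216
(2,3): OLD=30424204835/268435456 → NEW=0, ERR=30424204835/268435456
(2,4): OLD=877467701813/4294967296 → NEW=255, ERR=-217748958667/4294967296
(3,0): OLD=2459122033/16777216 → NEW=255, ERR=-1819068047/16777216
(3,1): OLD=17636767005/134217728 → NEW=255, ERR=-16588753635/134217728
(3,2): OLD=540844753487/4294967296 → NEW=0, ERR=540844753487/4294967296
(3,3): OLD=2138736937047/8589934592 → NEW=255, ERR=-51696383913/8589934592
(3,4): OLD=21386515510483/137438953472 → NEW=255, ERR=-13660417624877/137438953472
(4,0): OLD=345622452479/2147483648 → NEW=255, ERR=-201985877761/2147483648
(4,1): OLD=10586976421887/68719476736 → NEW=255, ERR=-6936490145793/68719476736
(4,2): OLD=211477389505233/1099511627776 → NEW=255, ERR=-68898075577647/1099511627776
(4,3): OLD=3007185274519551/17592186044416 → NEW=255, ERR=-1478822166806529/17592186044416
(4,4): OLD=40753873397548921/281474976710656 → NEW=255, ERR=-31022245663668359/281474976710656
(5,0): OLD=210755579787101/1099511627776 → NEW=255, ERR=-69619885295779/1099511627776
(5,1): OLD=1461265901956311/8796093022208 → NEW=255, ERR=-781737818706729/8796093022208
(5,2): OLD=47981835668526095/281474976710656 → NEW=255, ERR=-23794283392691185/281474976710656
(5,3): OLD=181456476445752545/1125899906842624 → NEW=255, ERR=-105647999799116575/1125899906842624
(5,4): OLD=3066988495337176923/18014398509481984 → NEW=255, ERR=-1526683124580728997/18014398509481984
Output grid:
  Row 0: .....  (5 black, running=5)
  Row 1: .#.#.  (3 black, running=8)
  Row 2: #.#.#  (2 black, running=10)
  Row 3: ##.##  (1 black, running=11)
  Row 4: #####  (0 black, running=11)
  Row 5: #####  (0 black, running=11)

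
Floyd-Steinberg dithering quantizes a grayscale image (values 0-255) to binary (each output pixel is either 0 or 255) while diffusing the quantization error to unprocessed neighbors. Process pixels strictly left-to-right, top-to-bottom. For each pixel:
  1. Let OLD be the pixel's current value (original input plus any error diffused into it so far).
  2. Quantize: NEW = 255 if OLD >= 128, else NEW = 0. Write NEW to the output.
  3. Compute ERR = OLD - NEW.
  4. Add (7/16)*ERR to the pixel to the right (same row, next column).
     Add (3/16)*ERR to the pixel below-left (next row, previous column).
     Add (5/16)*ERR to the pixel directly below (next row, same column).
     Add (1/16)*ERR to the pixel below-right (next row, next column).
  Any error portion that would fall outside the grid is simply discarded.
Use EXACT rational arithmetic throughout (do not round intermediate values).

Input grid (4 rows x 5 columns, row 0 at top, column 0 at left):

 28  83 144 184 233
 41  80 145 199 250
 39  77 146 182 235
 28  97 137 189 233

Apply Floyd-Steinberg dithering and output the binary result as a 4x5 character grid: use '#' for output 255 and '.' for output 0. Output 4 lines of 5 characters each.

Answer: ..###
.#.##
..#.#
..###

Derivation:
(0,0): OLD=28 → NEW=0, ERR=28
(0,1): OLD=381/4 → NEW=0, ERR=381/4
(0,2): OLD=11883/64 → NEW=255, ERR=-4437/64
(0,3): OLD=157357/1024 → NEW=255, ERR=-103763/1024
(0,4): OLD=3091131/16384 → NEW=255, ERR=-1086789/16384
(1,0): OLD=4327/64 → NEW=0, ERR=4327/64
(1,1): OLD=65585/512 → NEW=255, ERR=-64975/512
(1,2): OLD=897317/16384 → NEW=0, ERR=897317/16384
(1,3): OLD=11437649/65536 → NEW=255, ERR=-5274031/65536
(1,4): OLD=196849171/1048576 → NEW=255, ERR=-70537709/1048576
(2,0): OLD=297643/8192 → NEW=0, ERR=297643/8192
(2,1): OLD=17755753/262144 → NEW=0, ERR=17755753/262144
(2,2): OLD=711888443/4194304 → NEW=255, ERR=-357659077/4194304
(2,3): OLD=7405770433/67108864 → NEW=0, ERR=7405770433/67108864
(2,4): OLD=276197047047/1073741824 → NEW=255, ERR=2392881927/1073741824
(3,0): OLD=218330651/4194304 → NEW=0, ERR=218330651/4194304
(3,1): OLD=4268875295/33554432 → NEW=0, ERR=4268875295/33554432
(3,2): OLD=205016941925/1073741824 → NEW=255, ERR=-68787223195/1073741824
(3,3): OLD=409195533765/2147483648 → NEW=255, ERR=-138412796475/2147483648
(3,4): OLD=7297842937545/34359738368 → NEW=255, ERR=-1463890346295/34359738368
Row 0: ..###
Row 1: .#.##
Row 2: ..#.#
Row 3: ..###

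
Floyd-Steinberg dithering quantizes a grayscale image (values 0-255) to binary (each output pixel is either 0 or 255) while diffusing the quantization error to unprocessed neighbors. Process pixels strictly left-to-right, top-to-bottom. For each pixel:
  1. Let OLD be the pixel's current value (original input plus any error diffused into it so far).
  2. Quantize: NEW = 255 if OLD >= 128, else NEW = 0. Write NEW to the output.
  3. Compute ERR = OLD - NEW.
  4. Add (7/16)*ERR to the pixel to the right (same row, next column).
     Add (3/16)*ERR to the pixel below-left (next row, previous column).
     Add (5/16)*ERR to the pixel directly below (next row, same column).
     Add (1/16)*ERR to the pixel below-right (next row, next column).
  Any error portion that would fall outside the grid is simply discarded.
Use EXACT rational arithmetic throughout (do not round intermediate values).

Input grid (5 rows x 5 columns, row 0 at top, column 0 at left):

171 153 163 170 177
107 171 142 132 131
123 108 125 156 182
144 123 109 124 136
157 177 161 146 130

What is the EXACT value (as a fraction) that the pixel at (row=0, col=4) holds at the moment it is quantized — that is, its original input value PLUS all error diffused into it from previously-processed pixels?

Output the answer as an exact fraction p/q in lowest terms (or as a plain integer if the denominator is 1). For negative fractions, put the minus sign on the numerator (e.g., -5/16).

Answer: 2161671/16384

Derivation:
(0,0): OLD=171 → NEW=255, ERR=-84
(0,1): OLD=465/4 → NEW=0, ERR=465/4
(0,2): OLD=13687/64 → NEW=255, ERR=-2633/64
(0,3): OLD=155649/1024 → NEW=255, ERR=-105471/1024
(0,4): OLD=2161671/16384 → NEW=255, ERR=-2016249/16384
Target (0,4): original=177, with diffused error = 2161671/16384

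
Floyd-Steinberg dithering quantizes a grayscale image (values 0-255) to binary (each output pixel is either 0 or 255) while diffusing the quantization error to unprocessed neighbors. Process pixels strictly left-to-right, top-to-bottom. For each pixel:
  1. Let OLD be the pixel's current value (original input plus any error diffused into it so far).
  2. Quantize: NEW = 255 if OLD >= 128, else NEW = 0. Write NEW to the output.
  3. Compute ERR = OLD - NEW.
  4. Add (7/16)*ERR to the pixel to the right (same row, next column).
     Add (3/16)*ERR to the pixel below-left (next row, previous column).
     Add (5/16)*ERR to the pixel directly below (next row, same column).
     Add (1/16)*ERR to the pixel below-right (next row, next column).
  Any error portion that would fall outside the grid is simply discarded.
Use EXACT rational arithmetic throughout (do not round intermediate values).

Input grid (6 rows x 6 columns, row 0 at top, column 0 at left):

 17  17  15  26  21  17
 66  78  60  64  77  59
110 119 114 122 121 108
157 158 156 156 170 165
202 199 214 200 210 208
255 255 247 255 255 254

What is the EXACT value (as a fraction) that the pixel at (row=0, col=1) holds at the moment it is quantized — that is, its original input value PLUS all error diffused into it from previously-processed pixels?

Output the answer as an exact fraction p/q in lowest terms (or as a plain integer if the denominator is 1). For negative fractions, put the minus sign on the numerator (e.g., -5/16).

Answer: 391/16

Derivation:
(0,0): OLD=17 → NEW=0, ERR=17
(0,1): OLD=391/16 → NEW=0, ERR=391/16
Target (0,1): original=17, with diffused error = 391/16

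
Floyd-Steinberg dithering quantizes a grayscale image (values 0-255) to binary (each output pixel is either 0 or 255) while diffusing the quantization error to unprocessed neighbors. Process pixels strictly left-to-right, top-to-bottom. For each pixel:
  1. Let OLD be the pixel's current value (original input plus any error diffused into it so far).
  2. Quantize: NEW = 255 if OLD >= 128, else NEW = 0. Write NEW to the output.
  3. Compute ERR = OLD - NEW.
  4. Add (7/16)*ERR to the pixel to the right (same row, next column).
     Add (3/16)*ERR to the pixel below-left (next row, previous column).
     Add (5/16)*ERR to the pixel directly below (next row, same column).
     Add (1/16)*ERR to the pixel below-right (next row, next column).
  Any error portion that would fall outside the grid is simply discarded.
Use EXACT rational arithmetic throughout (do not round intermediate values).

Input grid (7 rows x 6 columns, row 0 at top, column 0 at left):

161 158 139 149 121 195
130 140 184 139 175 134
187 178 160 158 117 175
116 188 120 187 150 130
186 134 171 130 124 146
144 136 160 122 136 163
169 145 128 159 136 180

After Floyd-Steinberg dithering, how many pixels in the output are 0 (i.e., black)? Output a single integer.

(0,0): OLD=161 → NEW=255, ERR=-94
(0,1): OLD=935/8 → NEW=0, ERR=935/8
(0,2): OLD=24337/128 → NEW=255, ERR=-8303/128
(0,3): OLD=247031/2048 → NEW=0, ERR=247031/2048
(0,4): OLD=5694145/32768 → NEW=255, ERR=-2661695/32768
(0,5): OLD=83604295/524288 → NEW=255, ERR=-50089145/524288
(1,0): OLD=15685/128 → NEW=0, ERR=15685/128
(1,1): OLD=217187/1024 → NEW=255, ERR=-43933/1024
(1,2): OLD=5730463/32768 → NEW=255, ERR=-2625377/32768
(1,3): OLD=16037555/131072 → NEW=0, ERR=16037555/131072
(1,4): OLD=1617094841/8388608 → NEW=255, ERR=-522000199/8388608
(1,5): OLD=9642648639/134217728 → NEW=0, ERR=9642648639/134217728
(2,0): OLD=3559409/16384 → NEW=255, ERR=-618511/16384
(2,1): OLD=73774059/524288 → NEW=255, ERR=-59919381/524288
(2,2): OLD=882668417/8388608 → NEW=0, ERR=882668417/8388608
(2,3): OLD=15139500217/67108864 → NEW=255, ERR=-1973260103/67108864
(2,4): OLD=227220331691/2147483648 → NEW=0, ERR=227220331691/2147483648
(2,5): OLD=8241276376413/34359738368 → NEW=255, ERR=-520456907427/34359738368
(3,0): OLD=694358625/8388608 → NEW=0, ERR=694358625/8388608
(3,1): OLD=13815610189/67108864 → NEW=255, ERR=-3297150131/67108864
(3,2): OLD=63743121783/536870912 → NEW=0, ERR=63743121783/536870912
(3,3): OLD=8801980978085/34359738368 → NEW=255, ERR=40247694245/34359738368
(3,4): OLD=49175526291589/274877906944 → NEW=255, ERR=-20918339979131/274877906944
(3,5): OLD=433583592748971/4398046511104 → NEW=0, ERR=433583592748971/4398046511104
(4,0): OLD=217598873871/1073741824 → NEW=255, ERR=-56205291249/1073741824
(4,1): OLD=2116230056131/17179869184 → NEW=0, ERR=2116230056131/17179869184
(4,2): OLD=142465866146905/549755813888 → NEW=255, ERR=2278133605465/549755813888
(4,3): OLD=1102421760495901/8796093022208 → NEW=0, ERR=1102421760495901/8796093022208
(4,4): OLD=24433271449091565/140737488355328 → NEW=255, ERR=-11454788081517075/140737488355328
(4,5): OLD=307242440997946971/2251799813685248 → NEW=255, ERR=-266966511491791269/2251799813685248
(5,0): OLD=41434685468409/274877906944 → NEW=255, ERR=-28659180802311/274877906944
(5,1): OLD=1111694220465801/8796093022208 → NEW=0, ERR=1111694220465801/8796093022208
(5,2): OLD=17436441719388531/70368744177664 → NEW=255, ERR=-507588045915789/70368744177664
(5,3): OLD=322025923424899105/2251799813685248 → NEW=255, ERR=-252183029064839135/2251799813685248
(5,4): OLD=212446572601929569/4503599627370496 → NEW=0, ERR=212446572601929569/4503599627370496
(5,5): OLD=10196295502869301461/72057594037927936 → NEW=255, ERR=-8178390976802322219/72057594037927936
(6,0): OLD=22534249265078075/140737488355328 → NEW=255, ERR=-13353810265530565/140737488355328
(6,1): OLD=304250809916633119/2251799813685248 → NEW=255, ERR=-269958142573105121/2251799813685248
(6,2): OLD=542202391578463367/9007199254740992 → NEW=0, ERR=542202391578463367/9007199254740992
(6,3): OLD=22875779229547900939/144115188075855872 → NEW=255, ERR=-13873593729795346421/144115188075855872
(6,4): OLD=185260885039840045611/2305843009213693952 → NEW=0, ERR=185260885039840045611/2305843009213693952
(6,5): OLD=6737884150698135285325/36893488147419103232 → NEW=255, ERR=-2669955326893736038835/36893488147419103232
Output grid:
  Row 0: #.#.##  (2 black, running=2)
  Row 1: .##.#.  (3 black, running=5)
  Row 2: ##.#.#  (2 black, running=7)
  Row 3: .#.##.  (3 black, running=10)
  Row 4: #.#.##  (2 black, running=12)
  Row 5: #.##.#  (2 black, running=14)
  Row 6: ##.#.#  (2 black, running=16)

Answer: 16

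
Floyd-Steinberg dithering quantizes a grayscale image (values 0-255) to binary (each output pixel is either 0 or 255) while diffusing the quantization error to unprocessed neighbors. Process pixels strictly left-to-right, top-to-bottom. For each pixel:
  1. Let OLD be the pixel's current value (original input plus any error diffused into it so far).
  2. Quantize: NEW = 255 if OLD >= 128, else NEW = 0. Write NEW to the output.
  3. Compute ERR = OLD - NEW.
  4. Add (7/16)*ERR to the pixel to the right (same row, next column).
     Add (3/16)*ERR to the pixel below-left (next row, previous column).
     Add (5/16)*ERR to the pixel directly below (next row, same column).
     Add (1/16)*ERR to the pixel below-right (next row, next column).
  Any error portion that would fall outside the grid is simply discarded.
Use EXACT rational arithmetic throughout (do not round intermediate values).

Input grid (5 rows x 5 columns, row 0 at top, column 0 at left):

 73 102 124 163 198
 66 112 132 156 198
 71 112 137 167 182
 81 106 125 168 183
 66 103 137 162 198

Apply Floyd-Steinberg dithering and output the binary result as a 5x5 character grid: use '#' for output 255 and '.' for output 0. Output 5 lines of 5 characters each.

(0,0): OLD=73 → NEW=0, ERR=73
(0,1): OLD=2143/16 → NEW=255, ERR=-1937/16
(0,2): OLD=18185/256 → NEW=0, ERR=18185/256
(0,3): OLD=794943/4096 → NEW=255, ERR=-249537/4096
(0,4): OLD=11229369/65536 → NEW=255, ERR=-5482311/65536
(1,0): OLD=16925/256 → NEW=0, ERR=16925/256
(1,1): OLD=247755/2048 → NEW=0, ERR=247755/2048
(1,2): OLD=12329639/65536 → NEW=255, ERR=-4382041/65536
(1,3): OLD=25287259/262144 → NEW=0, ERR=25287259/262144
(1,4): OLD=881866417/4194304 → NEW=255, ERR=-187681103/4194304
(2,0): OLD=3746793/32768 → NEW=0, ERR=3746793/32768
(2,1): OLD=200723091/1048576 → NEW=255, ERR=-66663789/1048576
(2,2): OLD=1911566457/16777216 → NEW=0, ERR=1911566457/16777216
(2,3): OLD=62927633499/268435456 → NEW=255, ERR=-5523407781/268435456
(2,4): OLD=708856393661/4294967296 → NEW=255, ERR=-386360266819/4294967296
(3,0): OLD=1758450009/16777216 → NEW=0, ERR=1758450009/16777216
(3,1): OLD=21541631333/134217728 → NEW=255, ERR=-12683889307/134217728
(3,2): OLD=478585624935/4294967296 → NEW=0, ERR=478585624935/4294967296
(3,3): OLD=1722922382031/8589934592 → NEW=255, ERR=-467510938929/8589934592
(3,4): OLD=17838400195691/137438953472 → NEW=255, ERR=-17208532939669/137438953472
(4,0): OLD=174020253207/2147483648 → NEW=0, ERR=174020253207/2147483648
(4,1): OLD=9370887436695/68719476736 → NEW=255, ERR=-8152579130985/68719476736
(4,2): OLD=114137475223737/1099511627776 → NEW=0, ERR=114137475223737/1099511627776
(4,3): OLD=3059202594278295/17592186044416 → NEW=255, ERR=-1426804847047785/17592186044416
(4,4): OLD=33773487975060641/281474976710656 → NEW=0, ERR=33773487975060641/281474976710656
Row 0: .#.##
Row 1: ..#.#
Row 2: .#.##
Row 3: .#.##
Row 4: .#.#.

Answer: .#.##
..#.#
.#.##
.#.##
.#.#.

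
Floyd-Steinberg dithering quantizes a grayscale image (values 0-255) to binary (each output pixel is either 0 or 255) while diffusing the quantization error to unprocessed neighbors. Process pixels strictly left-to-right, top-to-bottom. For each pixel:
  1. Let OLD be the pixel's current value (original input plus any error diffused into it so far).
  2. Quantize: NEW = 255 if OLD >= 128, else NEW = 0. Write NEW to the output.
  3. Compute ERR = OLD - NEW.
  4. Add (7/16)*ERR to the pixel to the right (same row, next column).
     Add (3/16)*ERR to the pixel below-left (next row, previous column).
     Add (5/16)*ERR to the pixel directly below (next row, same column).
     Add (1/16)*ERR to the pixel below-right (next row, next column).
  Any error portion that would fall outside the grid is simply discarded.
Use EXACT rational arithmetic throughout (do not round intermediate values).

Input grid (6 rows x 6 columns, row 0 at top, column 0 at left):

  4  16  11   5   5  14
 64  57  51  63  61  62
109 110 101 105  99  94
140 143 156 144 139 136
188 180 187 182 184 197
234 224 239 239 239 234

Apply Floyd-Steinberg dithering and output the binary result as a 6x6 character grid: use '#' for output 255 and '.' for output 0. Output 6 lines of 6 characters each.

(0,0): OLD=4 → NEW=0, ERR=4
(0,1): OLD=71/4 → NEW=0, ERR=71/4
(0,2): OLD=1201/64 → NEW=0, ERR=1201/64
(0,3): OLD=13527/1024 → NEW=0, ERR=13527/1024
(0,4): OLD=176609/16384 → NEW=0, ERR=176609/16384
(0,5): OLD=4906279/262144 → NEW=0, ERR=4906279/262144
(1,0): OLD=4389/64 → NEW=0, ERR=4389/64
(1,1): OLD=49315/512 → NEW=0, ERR=49315/512
(1,2): OLD=1680831/16384 → NEW=0, ERR=1680831/16384
(1,3): OLD=7550083/65536 → NEW=0, ERR=7550083/65536
(1,4): OLD=499565337/4194304 → NEW=0, ERR=499565337/4194304
(1,5): OLD=8095421151/67108864 → NEW=0, ERR=8095421151/67108864
(2,0): OLD=1216433/8192 → NEW=255, ERR=-872527/8192
(2,1): OLD=30676939/262144 → NEW=0, ERR=30676939/262144
(2,2): OLD=888680033/4194304 → NEW=255, ERR=-180867487/4194304
(2,3): OLD=5062686809/33554432 → NEW=255, ERR=-3493693351/33554432
(2,4): OLD=129371509067/1073741824 → NEW=0, ERR=129371509067/1073741824
(2,5): OLD=3296030685117/17179869184 → NEW=255, ERR=-1084835956803/17179869184
(3,0): OLD=539629057/4194304 → NEW=255, ERR=-529918463/4194304
(3,1): OLD=3675978573/33554432 → NEW=0, ERR=3675978573/33554432
(3,2): OLD=47847290471/268435456 → NEW=255, ERR=-20603750809/268435456
(3,3): OLD=1679817654213/17179869184 → NEW=0, ERR=1679817654213/17179869184
(3,4): OLD=27636597251973/137438953472 → NEW=255, ERR=-7410335883387/137438953472
(3,5): OLD=220360926459819/2199023255552 → NEW=0, ERR=220360926459819/2199023255552
(4,0): OLD=90762928655/536870912 → NEW=255, ERR=-46139153905/536870912
(4,1): OLD=1325840366947/8589934592 → NEW=255, ERR=-864592954013/8589934592
(4,2): OLD=39626220975481/274877906944 → NEW=255, ERR=-30467645295239/274877906944
(4,3): OLD=655996104162557/4398046511104 → NEW=255, ERR=-465505756168963/4398046511104
(4,4): OLD=10255853772402957/70368744177664 → NEW=255, ERR=-7688175992901363/70368744177664
(4,5): OLD=199448705958964283/1125899906842624 → NEW=255, ERR=-87655770285904837/1125899906842624
(5,0): OLD=25875803938009/137438953472 → NEW=255, ERR=-9171129197351/137438953472
(5,1): OLD=603405554397225/4398046511104 → NEW=255, ERR=-518096305934295/4398046511104
(5,2): OLD=4457427616170483/35184372088832 → NEW=0, ERR=4457427616170483/35184372088832
(5,3): OLD=263389358693971585/1125899906842624 → NEW=255, ERR=-23715117550897535/1125899906842624
(5,4): OLD=392780569630104169/2251799813685248 → NEW=255, ERR=-181428382859634071/2251799813685248
(5,5): OLD=6038160487788238029/36028797018963968 → NEW=255, ERR=-3149182752047573811/36028797018963968
Row 0: ......
Row 1: ......
Row 2: #.##.#
Row 3: #.#.#.
Row 4: ######
Row 5: ##.###

Answer: ......
......
#.##.#
#.#.#.
######
##.###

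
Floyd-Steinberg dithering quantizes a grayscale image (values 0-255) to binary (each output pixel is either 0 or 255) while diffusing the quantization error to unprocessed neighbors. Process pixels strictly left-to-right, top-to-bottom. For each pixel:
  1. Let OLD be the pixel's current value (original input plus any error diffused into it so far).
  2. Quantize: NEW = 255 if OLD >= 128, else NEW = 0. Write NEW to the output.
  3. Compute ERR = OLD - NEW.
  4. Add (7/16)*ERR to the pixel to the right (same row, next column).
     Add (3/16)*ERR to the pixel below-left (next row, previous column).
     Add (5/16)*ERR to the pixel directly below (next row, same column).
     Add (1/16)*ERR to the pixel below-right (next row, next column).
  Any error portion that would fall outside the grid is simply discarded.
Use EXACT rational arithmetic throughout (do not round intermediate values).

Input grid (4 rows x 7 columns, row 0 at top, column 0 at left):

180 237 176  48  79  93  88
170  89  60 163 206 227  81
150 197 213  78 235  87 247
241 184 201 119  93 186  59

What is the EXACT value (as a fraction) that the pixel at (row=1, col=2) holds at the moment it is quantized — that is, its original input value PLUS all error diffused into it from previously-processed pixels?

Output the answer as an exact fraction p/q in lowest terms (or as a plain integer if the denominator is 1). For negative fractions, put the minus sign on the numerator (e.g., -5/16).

Answer: 1634603/65536

Derivation:
(0,0): OLD=180 → NEW=255, ERR=-75
(0,1): OLD=3267/16 → NEW=255, ERR=-813/16
(0,2): OLD=39365/256 → NEW=255, ERR=-25915/256
(0,3): OLD=15203/4096 → NEW=0, ERR=15203/4096
(0,4): OLD=5283765/65536 → NEW=0, ERR=5283765/65536
(0,5): OLD=134503923/1048576 → NEW=255, ERR=-132882957/1048576
(0,6): OLD=546214309/16777216 → NEW=0, ERR=546214309/16777216
(1,0): OLD=35081/256 → NEW=255, ERR=-30199/256
(1,1): OLD=-4417/2048 → NEW=0, ERR=-4417/2048
(1,2): OLD=1634603/65536 → NEW=0, ERR=1634603/65536
Target (1,2): original=60, with diffused error = 1634603/65536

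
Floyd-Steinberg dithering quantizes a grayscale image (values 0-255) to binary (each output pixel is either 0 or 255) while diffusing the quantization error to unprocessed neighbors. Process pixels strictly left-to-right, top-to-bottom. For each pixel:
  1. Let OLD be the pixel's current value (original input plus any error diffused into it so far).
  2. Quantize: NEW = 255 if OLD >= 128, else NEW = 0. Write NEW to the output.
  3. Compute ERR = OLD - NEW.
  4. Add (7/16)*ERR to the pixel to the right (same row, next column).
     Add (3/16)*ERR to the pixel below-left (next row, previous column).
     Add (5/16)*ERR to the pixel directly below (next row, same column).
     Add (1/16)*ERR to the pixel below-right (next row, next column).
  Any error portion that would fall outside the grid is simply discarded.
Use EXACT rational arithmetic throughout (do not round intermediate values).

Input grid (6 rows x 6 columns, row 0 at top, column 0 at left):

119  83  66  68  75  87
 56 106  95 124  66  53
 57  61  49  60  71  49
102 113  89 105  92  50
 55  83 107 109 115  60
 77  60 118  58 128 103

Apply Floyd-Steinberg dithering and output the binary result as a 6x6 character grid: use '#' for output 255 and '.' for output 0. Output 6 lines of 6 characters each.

Answer: .#...#
..#.#.
......
##.#.#
..#.#.
..#..#

Derivation:
(0,0): OLD=119 → NEW=0, ERR=119
(0,1): OLD=2161/16 → NEW=255, ERR=-1919/16
(0,2): OLD=3463/256 → NEW=0, ERR=3463/256
(0,3): OLD=302769/4096 → NEW=0, ERR=302769/4096
(0,4): OLD=7034583/65536 → NEW=0, ERR=7034583/65536
(0,5): OLD=140468193/1048576 → NEW=255, ERR=-126918687/1048576
(1,0): OLD=18099/256 → NEW=0, ERR=18099/256
(1,1): OLD=224101/2048 → NEW=0, ERR=224101/2048
(1,2): OLD=10057417/65536 → NEW=255, ERR=-6654263/65536
(1,3): OLD=32413845/262144 → NEW=0, ERR=32413845/262144
(1,4): OLD=2274403359/16777216 → NEW=255, ERR=-2003786721/16777216
(1,5): OLD=-8152069591/268435456 → NEW=0, ERR=-8152069591/268435456
(2,0): OLD=3264039/32768 → NEW=0, ERR=3264039/32768
(2,1): OLD=130186397/1048576 → NEW=0, ERR=130186397/1048576
(2,2): OLD=1704753175/16777216 → NEW=0, ERR=1704753175/16777216
(2,3): OLD=15348489247/134217728 → NEW=0, ERR=15348489247/134217728
(2,4): OLD=368254158301/4294967296 → NEW=0, ERR=368254158301/4294967296
(2,5): OLD=4779898500315/68719476736 → NEW=0, ERR=4779898500315/68719476736
(3,0): OLD=2624081463/16777216 → NEW=255, ERR=-1654108617/16777216
(3,1): OLD=17977402731/134217728 → NEW=255, ERR=-16248117909/134217728
(3,2): OLD=104144336433/1073741824 → NEW=0, ERR=104144336433/1073741824
(3,3): OLD=14128524044627/68719476736 → NEW=255, ERR=-3394942523053/68719476736
(3,4): OLD=64524463376755/549755813888 → NEW=0, ERR=64524463376755/549755813888
(3,5): OLD=1129808367022813/8796093022208 → NEW=255, ERR=-1113195353640227/8796093022208
(4,0): OLD=3202902233/2147483648 → NEW=0, ERR=3202902233/2147483648
(4,1): OLD=1987569283077/34359738368 → NEW=0, ERR=1987569283077/34359738368
(4,2): OLD=160296037855103/1099511627776 → NEW=255, ERR=-120079427227777/1099511627776
(4,3): OLD=1299187467170587/17592186044416 → NEW=0, ERR=1299187467170587/17592186044416
(4,4): OLD=44239571324457419/281474976710656 → NEW=255, ERR=-27536547736759861/281474976710656
(4,5): OLD=-67614587848627027/4503599627370496 → NEW=0, ERR=-67614587848627027/4503599627370496
(5,0): OLD=48550137697247/549755813888 → NEW=0, ERR=48550137697247/549755813888
(5,1): OLD=1694645779978703/17592186044416 → NEW=0, ERR=1694645779978703/17592186044416
(5,2): OLD=20192705703966677/140737488355328 → NEW=255, ERR=-15695353826641963/140737488355328
(5,3): OLD=32058845607557751/4503599627370496 → NEW=0, ERR=32058845607557751/4503599627370496
(5,4): OLD=921826045652085047/9007199254740992 → NEW=0, ERR=921826045652085047/9007199254740992
(5,5): OLD=19739331285315164323/144115188075855872 → NEW=255, ERR=-17010041674028083037/144115188075855872
Row 0: .#...#
Row 1: ..#.#.
Row 2: ......
Row 3: ##.#.#
Row 4: ..#.#.
Row 5: ..#..#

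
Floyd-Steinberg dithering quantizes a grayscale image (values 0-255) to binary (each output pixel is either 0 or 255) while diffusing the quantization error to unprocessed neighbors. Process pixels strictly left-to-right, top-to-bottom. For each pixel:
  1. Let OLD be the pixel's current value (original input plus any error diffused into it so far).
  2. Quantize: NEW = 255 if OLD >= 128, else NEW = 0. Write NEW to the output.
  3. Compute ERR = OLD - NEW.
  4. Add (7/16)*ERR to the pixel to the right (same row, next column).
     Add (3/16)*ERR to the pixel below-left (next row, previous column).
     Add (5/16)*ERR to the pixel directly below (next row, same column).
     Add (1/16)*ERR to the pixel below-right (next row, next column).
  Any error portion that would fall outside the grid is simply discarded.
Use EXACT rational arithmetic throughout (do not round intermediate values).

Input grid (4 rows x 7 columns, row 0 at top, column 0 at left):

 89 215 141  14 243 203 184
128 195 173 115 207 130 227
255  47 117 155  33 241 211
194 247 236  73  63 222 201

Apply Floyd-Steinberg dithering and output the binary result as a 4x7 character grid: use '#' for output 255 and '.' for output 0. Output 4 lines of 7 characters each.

(0,0): OLD=89 → NEW=0, ERR=89
(0,1): OLD=4063/16 → NEW=255, ERR=-17/16
(0,2): OLD=35977/256 → NEW=255, ERR=-29303/256
(0,3): OLD=-147777/4096 → NEW=0, ERR=-147777/4096
(0,4): OLD=14890809/65536 → NEW=255, ERR=-1820871/65536
(0,5): OLD=200114831/1048576 → NEW=255, ERR=-67272049/1048576
(0,6): OLD=2616103401/16777216 → NEW=255, ERR=-1662086679/16777216
(1,0): OLD=39837/256 → NEW=255, ERR=-25443/256
(1,1): OLD=277067/2048 → NEW=255, ERR=-245173/2048
(1,2): OLD=5113383/65536 → NEW=0, ERR=5113383/65536
(1,3): OLD=32898395/262144 → NEW=0, ERR=32898395/262144
(1,4): OLD=4008722033/16777216 → NEW=255, ERR=-269468047/16777216
(1,5): OLD=11088083009/134217728 → NEW=0, ERR=11088083009/134217728
(1,6): OLD=490001079727/2147483648 → NEW=255, ERR=-57607250513/2147483648
(2,0): OLD=6602601/32768 → NEW=255, ERR=-1753239/32768
(2,1): OLD=-5663213/1048576 → NEW=0, ERR=-5663213/1048576
(2,2): OLD=2601614585/16777216 → NEW=255, ERR=-1676575495/16777216
(2,3): OLD=20449787761/134217728 → NEW=255, ERR=-13775732879/134217728
(2,4): OLD=6883167809/1073741824 → NEW=0, ERR=6883167809/1073741824
(2,5): OLD=9056794275179/34359738368 → NEW=255, ERR=295060991339/34359738368
(2,6): OLD=116293872879005/549755813888 → NEW=255, ERR=-23893859662435/549755813888
(3,0): OLD=2957272025/16777216 → NEW=255, ERR=-1320918055/16777216
(3,1): OLD=25338344677/134217728 → NEW=255, ERR=-8887175963/134217728
(3,2): OLD=167740399743/1073741824 → NEW=255, ERR=-106063765377/1073741824
(3,3): OLD=-31499137655/4294967296 → NEW=0, ERR=-31499137655/4294967296
(3,4): OLD=31330566772697/549755813888 → NEW=0, ERR=31330566772697/549755813888
(3,5): OLD=1063747050288539/4398046511104 → NEW=255, ERR=-57754810042981/4398046511104
(3,6): OLD=12821847329803589/70368744177664 → NEW=255, ERR=-5122182435500731/70368744177664
Row 0: .##.###
Row 1: ##..#.#
Row 2: #.##.##
Row 3: ###..##

Answer: .##.###
##..#.#
#.##.##
###..##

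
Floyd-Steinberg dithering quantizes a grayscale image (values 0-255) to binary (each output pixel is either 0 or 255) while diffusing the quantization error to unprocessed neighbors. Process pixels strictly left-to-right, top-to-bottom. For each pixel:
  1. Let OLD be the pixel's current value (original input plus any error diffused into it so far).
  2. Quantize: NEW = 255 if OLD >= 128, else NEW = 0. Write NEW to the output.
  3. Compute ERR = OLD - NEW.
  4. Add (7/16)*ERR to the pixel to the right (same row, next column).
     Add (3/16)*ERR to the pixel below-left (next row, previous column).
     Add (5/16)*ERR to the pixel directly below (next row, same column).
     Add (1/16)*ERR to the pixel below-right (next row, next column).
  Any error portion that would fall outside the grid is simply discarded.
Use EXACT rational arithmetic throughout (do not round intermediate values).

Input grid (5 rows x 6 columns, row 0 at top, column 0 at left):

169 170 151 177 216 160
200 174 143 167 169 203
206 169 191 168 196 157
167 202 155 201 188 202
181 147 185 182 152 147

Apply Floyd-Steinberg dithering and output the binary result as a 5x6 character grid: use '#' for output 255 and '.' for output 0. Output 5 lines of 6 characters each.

(0,0): OLD=169 → NEW=255, ERR=-86
(0,1): OLD=1059/8 → NEW=255, ERR=-981/8
(0,2): OLD=12461/128 → NEW=0, ERR=12461/128
(0,3): OLD=449723/2048 → NEW=255, ERR=-72517/2048
(0,4): OLD=6570269/32768 → NEW=255, ERR=-1785571/32768
(0,5): OLD=71387083/524288 → NEW=255, ERR=-62306357/524288
(1,0): OLD=19217/128 → NEW=255, ERR=-13423/128
(1,1): OLD=105143/1024 → NEW=0, ERR=105143/1024
(1,2): OLD=6686019/32768 → NEW=255, ERR=-1669821/32768
(1,3): OLD=16974823/131072 → NEW=255, ERR=-16448537/131072
(1,4): OLD=608786613/8388608 → NEW=0, ERR=608786613/8388608
(1,5): OLD=26066090339/134217728 → NEW=255, ERR=-8159430301/134217728
(2,0): OLD=3153613/16384 → NEW=255, ERR=-1024307/16384
(2,1): OLD=82641503/524288 → NEW=255, ERR=-51051937/524288
(2,2): OLD=967725661/8388608 → NEW=0, ERR=967725661/8388608
(2,3): OLD=12729005877/67108864 → NEW=255, ERR=-4383754443/67108864
(2,4): OLD=366915569055/2147483648 → NEW=255, ERR=-180692761185/2147483648
(2,5): OLD=3632724544329/34359738368 → NEW=0, ERR=3632724544329/34359738368
(3,0): OLD=1083852605/8388608 → NEW=255, ERR=-1055242435/8388608
(3,1): OLD=9009930425/67108864 → NEW=255, ERR=-8102829895/67108864
(3,2): OLD=64366644315/536870912 → NEW=0, ERR=64366644315/536870912
(3,3): OLD=7712832227569/34359738368 → NEW=255, ERR=-1048901056271/34359738368
(3,4): OLD=45105028040209/274877906944 → NEW=255, ERR=-24988838230511/274877906944
(3,5): OLD=835663835970911/4398046511104 → NEW=255, ERR=-285838024360609/4398046511104
(4,0): OLD=127829083059/1073741824 → NEW=0, ERR=127829083059/1073741824
(4,1): OLD=3023146794071/17179869184 → NEW=255, ERR=-1357719847849/17179869184
(4,2): OLD=95998721805141/549755813888 → NEW=255, ERR=-44189010736299/549755813888
(4,3): OLD=1123632184781577/8796093022208 → NEW=0, ERR=1123632184781577/8796093022208
(4,4): OLD=23275762590030105/140737488355328 → NEW=255, ERR=-12612296940578535/140737488355328
(4,5): OLD=184200124955962639/2251799813685248 → NEW=0, ERR=184200124955962639/2251799813685248
Row 0: ##.###
Row 1: #.##.#
Row 2: ##.##.
Row 3: ##.###
Row 4: .##.#.

Answer: ##.###
#.##.#
##.##.
##.###
.##.#.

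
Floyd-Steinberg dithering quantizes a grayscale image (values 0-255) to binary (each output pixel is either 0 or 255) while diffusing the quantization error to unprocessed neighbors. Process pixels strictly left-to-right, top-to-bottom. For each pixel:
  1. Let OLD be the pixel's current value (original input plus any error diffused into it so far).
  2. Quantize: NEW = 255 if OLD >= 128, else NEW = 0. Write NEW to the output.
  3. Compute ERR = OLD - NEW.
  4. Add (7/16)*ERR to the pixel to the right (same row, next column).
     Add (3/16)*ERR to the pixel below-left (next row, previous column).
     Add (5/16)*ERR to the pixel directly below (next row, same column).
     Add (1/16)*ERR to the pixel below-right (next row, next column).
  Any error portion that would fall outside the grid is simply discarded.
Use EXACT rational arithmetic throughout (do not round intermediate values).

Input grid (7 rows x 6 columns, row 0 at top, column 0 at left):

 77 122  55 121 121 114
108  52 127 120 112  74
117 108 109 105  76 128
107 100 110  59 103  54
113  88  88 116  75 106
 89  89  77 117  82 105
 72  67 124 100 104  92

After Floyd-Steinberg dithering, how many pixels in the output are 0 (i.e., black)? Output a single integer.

Answer: 27

Derivation:
(0,0): OLD=77 → NEW=0, ERR=77
(0,1): OLD=2491/16 → NEW=255, ERR=-1589/16
(0,2): OLD=2957/256 → NEW=0, ERR=2957/256
(0,3): OLD=516315/4096 → NEW=0, ERR=516315/4096
(0,4): OLD=11544061/65536 → NEW=255, ERR=-5167619/65536
(0,5): OLD=83364331/1048576 → NEW=0, ERR=83364331/1048576
(1,0): OLD=29041/256 → NEW=0, ERR=29041/256
(1,1): OLD=158871/2048 → NEW=0, ERR=158871/2048
(1,2): OLD=11925987/65536 → NEW=255, ERR=-4785693/65536
(1,3): OLD=29722151/262144 → NEW=0, ERR=29722151/262144
(1,4): OLD=2680128533/16777216 → NEW=255, ERR=-1598061547/16777216
(1,5): OLD=14024028931/268435456 → NEW=0, ERR=14024028931/268435456
(2,0): OLD=5472109/32768 → NEW=255, ERR=-2883731/32768
(2,1): OLD=91370751/1048576 → NEW=0, ERR=91370751/1048576
(2,2): OLD=2523464125/16777216 → NEW=255, ERR=-1754725955/16777216
(2,3): OLD=9697203733/134217728 → NEW=0, ERR=9697203733/134217728
(2,4): OLD=406841012415/4294967296 → NEW=0, ERR=406841012415/4294967296
(2,5): OLD=12356798667561/68719476736 → NEW=255, ERR=-5166667900119/68719476736
(3,0): OLD=1607877405/16777216 → NEW=0, ERR=1607877405/16777216
(3,1): OLD=19333849689/134217728 → NEW=255, ERR=-14891670951/134217728
(3,2): OLD=51289766875/1073741824 → NEW=0, ERR=51289766875/1073741824
(3,3): OLD=7813428389969/68719476736 → NEW=0, ERR=7813428389969/68719476736
(3,4): OLD=94977970997425/549755813888 → NEW=255, ERR=-45209761544015/549755813888
(3,5): OLD=3929625975487/8796093022208 → NEW=0, ERR=3929625975487/8796093022208
(4,0): OLD=262305735571/2147483648 → NEW=0, ERR=262305735571/2147483648
(4,1): OLD=4182010358391/34359738368 → NEW=0, ERR=4182010358391/34359738368
(4,2): OLD=187533643304757/1099511627776 → NEW=255, ERR=-92841821778123/1099511627776
(4,3): OLD=1797137251918825/17592186044416 → NEW=0, ERR=1797137251918825/17592186044416
(4,4): OLD=28480837593373561/281474976710656 → NEW=0, ERR=28480837593373561/281474976710656
(4,5): OLD=654228765900429743/4503599627370496 → NEW=255, ERR=-494189139079046737/4503599627370496
(5,0): OLD=82458757356885/549755813888 → NEW=255, ERR=-57728975184555/549755813888
(5,1): OLD=1282395633989797/17592186044416 → NEW=0, ERR=1282395633989797/17592186044416
(5,2): OLD=15377798980825959/140737488355328 → NEW=0, ERR=15377798980825959/140737488355328
(5,3): OLD=947656328692338653/4503599627370496 → NEW=255, ERR=-200761576287137827/4503599627370496
(5,4): OLD=719919800478011229/9007199254740992 → NEW=0, ERR=719919800478011229/9007199254740992
(5,5): OLD=16141028763508431745/144115188075855872 → NEW=0, ERR=16141028763508431745/144115188075855872
(6,0): OLD=14876749195607823/281474976710656 → NEW=0, ERR=14876749195607823/281474976710656
(6,1): OLD=571179628712725347/4503599627370496 → NEW=0, ERR=571179628712725347/4503599627370496
(6,2): OLD=3779963863016067371/18014398509481984 → NEW=255, ERR=-813707756901838549/18014398509481984
(6,3): OLD=25399728863529338143/288230376151711744 → NEW=0, ERR=25399728863529338143/288230376151711744
(6,4): OLD=856598047736309275199/4611686018427387904 → NEW=255, ERR=-319381886962674640321/4611686018427387904
(6,5): OLD=7503892150392483340889/73786976294838206464 → NEW=0, ERR=7503892150392483340889/73786976294838206464
Output grid:
  Row 0: .#..#.  (4 black, running=4)
  Row 1: ..#.#.  (4 black, running=8)
  Row 2: #.#..#  (3 black, running=11)
  Row 3: .#..#.  (4 black, running=15)
  Row 4: ..#..#  (4 black, running=19)
  Row 5: #..#..  (4 black, running=23)
  Row 6: ..#.#.  (4 black, running=27)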